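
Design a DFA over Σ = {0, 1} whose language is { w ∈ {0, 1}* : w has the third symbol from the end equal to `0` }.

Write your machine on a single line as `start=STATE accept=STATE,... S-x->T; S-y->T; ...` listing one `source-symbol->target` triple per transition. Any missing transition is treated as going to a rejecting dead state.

A DFA must remember the last 3 symbols (since which symbol is third-to-last isn't known until the input ends). Use one state per possible window of the last ≤3 symbols; accept from those whose window starts with `0`.
          0    1  
>  S0     S1   S2 
   S1     S3   S4 
   S2     S5   S6 
   S3     S7   S8 
   S4     S9  S10 
   S5    S11  S12 
   S6    S13  S14 
 * S7     S7   S8 
 * S8     S9  S10 
 * S9    S11  S12 
 * S10   S13  S14 
   S11    S7   S8 
   S12    S9  S10 
   S13   S11  S12 
   S14   S13  S14 
(> = start, * = accepting)

start=S0; accept=S7,S8,S9,S10; S0-0->S1; S0-1->S2; S1-0->S3; S1-1->S4; S2-0->S5; S2-1->S6; S3-0->S7; S3-1->S8; S4-0->S9; S4-1->S10; S5-0->S11; S5-1->S12; S6-0->S13; S6-1->S14; S7-0->S7; S7-1->S8; S8-0->S9; S8-1->S10; S9-0->S11; S9-1->S12; S10-0->S13; S10-1->S14; S11-0->S7; S11-1->S8; S12-0->S9; S12-1->S10; S13-0->S11; S13-1->S12; S14-0->S13; S14-1->S14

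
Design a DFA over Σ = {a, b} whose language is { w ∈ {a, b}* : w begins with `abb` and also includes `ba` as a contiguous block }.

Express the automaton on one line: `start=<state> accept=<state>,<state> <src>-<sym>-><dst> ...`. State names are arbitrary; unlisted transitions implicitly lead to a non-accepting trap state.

start=s0 accept=s7 s0-a->s1 s0-b->s2 s1-a->s3 s1-b->s4 s2-a->s5 s2-b->s2 s3-a->s3 s3-b->s2 s4-a->s5 s4-b->s6 s5-a->s5 s5-b->s5 s6-a->s7 s6-b->s6 s7-a->s7 s7-b->s7

Run two small machines in parallel and take their product. The first has 5 states tracking whether the input so far still matches the prefix `abb`; the second has 3 states tracking whether and how much of `ba` has been seen. A product state is a pair (one from each), accepting exactly when both do.
8 states suffice.
        a   b  
>  s0   s1  s2 
   s1   s3  s4 
   s2   s5  s2 
   s3   s3  s2 
   s4   s5  s6 
   s5   s5  s5 
   s6   s7  s6 
 * s7   s7  s7 
(> = start, * = accepting)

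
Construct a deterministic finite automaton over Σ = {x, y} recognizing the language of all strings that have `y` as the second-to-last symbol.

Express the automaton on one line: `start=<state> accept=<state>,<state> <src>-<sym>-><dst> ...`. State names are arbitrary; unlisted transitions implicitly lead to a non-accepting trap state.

Because acceptance depends on a position counted from the end, the machine has to buffer the most recent 2 symbols. Make each state the string of the last up-to-2 symbols read; on input `x` shift the window left and append `x`. Accept when the buffered window has length 2 and begins with `y`.
7 states suffice.
        x   y  
>  s0   s1  s2 
   s1   s3  s4 
   s2   s5  s6 
   s3   s3  s4 
   s4   s5  s6 
 * s5   s3  s4 
 * s6   s5  s6 
(> = start, * = accepting)

start=s0 accept=s5,s6 s0-x->s1 s0-y->s2 s1-x->s3 s1-y->s4 s2-x->s5 s2-y->s6 s3-x->s3 s3-y->s4 s4-x->s5 s4-y->s6 s5-x->s3 s5-y->s4 s6-x->s5 s6-y->s6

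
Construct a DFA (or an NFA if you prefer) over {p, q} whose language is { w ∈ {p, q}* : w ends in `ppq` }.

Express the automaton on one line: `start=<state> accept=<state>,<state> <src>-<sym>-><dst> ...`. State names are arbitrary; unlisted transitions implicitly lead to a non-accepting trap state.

Let each state record the length of the longest suffix of the input read so far that is also a prefix of `ppq`. B means the last symbol is `p`; C means the last 2 symbols are `pp`; D means the last 3 symbols are `ppq`. Accept only at D, where the string currently ends in `ppq`.
4 states suffice.
       p  q 
>  A   B  A 
   B   C  A 
   C   C  D 
 * D   B  A 
(> = start, * = accepting)

start=A accept=D A-p->B A-q->A B-p->C B-q->A C-p->C C-q->D D-p->B D-q->A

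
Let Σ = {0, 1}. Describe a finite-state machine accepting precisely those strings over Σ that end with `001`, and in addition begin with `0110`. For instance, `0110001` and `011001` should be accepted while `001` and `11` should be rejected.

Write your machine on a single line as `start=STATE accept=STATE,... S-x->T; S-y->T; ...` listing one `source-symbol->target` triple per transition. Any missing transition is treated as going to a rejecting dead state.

start=q0; accept=q11; q0-0->q1; q0-1->q2; q1-0->q3; q1-1->q4; q2-0->q5; q2-1->q2; q3-0->q3; q3-1->q6; q4-0->q5; q4-1->q7; q5-0->q3; q5-1->q2; q6-0->q5; q6-1->q2; q7-0->q8; q7-1->q2; q8-0->q9; q8-1->q10; q9-0->q9; q9-1->q11; q10-0->q8; q10-1->q10; q11-0->q8; q11-1->q10

Build one automaton per condition and run them in lockstep. The first has 4 states tracking how much of the suffix `001` has currently been matched; the second has 6 states tracking whether the input so far still matches the prefix `0110`. A product state is a pair (one from each), accepting exactly when both do.
          0    1  
>  q0     q1   q2 
   q1     q3   q4 
   q2     q5   q2 
   q3     q3   q6 
   q4     q5   q7 
   q5     q3   q2 
   q6     q5   q2 
   q7     q8   q2 
   q8     q9  q10 
   q9     q9  q11 
   q10    q8  q10 
 * q11    q8  q10 
(> = start, * = accepting)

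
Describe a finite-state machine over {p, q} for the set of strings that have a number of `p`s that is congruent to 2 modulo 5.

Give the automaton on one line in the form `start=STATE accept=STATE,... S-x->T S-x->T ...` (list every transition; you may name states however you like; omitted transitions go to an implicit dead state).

The only thing that matters is how many `p`s have appeared, reduced mod 5. Use one state per residue: A for 0, …, E for 4. Reading `p` moves to the next residue; anything else stays put. C is accepting.
A 5-state machine:
       p  q 
>  A   B  A 
   B   C  B 
 * C   D  C 
   D   E  D 
   E   A  E 
(> = start, * = accepting)

start=A accept=C A-p->B A-q->A B-p->C B-q->B C-p->D C-q->C D-p->E D-q->D E-p->A E-q->E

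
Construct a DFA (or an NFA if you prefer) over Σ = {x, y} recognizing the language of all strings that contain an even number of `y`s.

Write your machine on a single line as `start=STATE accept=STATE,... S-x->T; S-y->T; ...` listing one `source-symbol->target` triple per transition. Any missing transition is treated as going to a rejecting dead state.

The only thing that matters is how many `y`s have appeared, reduced mod 2. Use one state per residue: q0 for 0, …, q1 for 1. Reading `y` moves to the next residue; anything else stays put. q0 is accepting.
        x   y  
>* q0   q0  q1 
   q1   q1  q0 
(> = start, * = accepting)

start=q0; accept=q0; q0-x->q0; q0-y->q1; q1-x->q1; q1-y->q0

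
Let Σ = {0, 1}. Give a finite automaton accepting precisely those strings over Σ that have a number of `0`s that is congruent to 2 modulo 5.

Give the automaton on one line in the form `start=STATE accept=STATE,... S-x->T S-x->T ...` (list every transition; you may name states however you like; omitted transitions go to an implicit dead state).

start=q0 accept=q2 q0-0->q1 q0-1->q0 q1-0->q2 q1-1->q1 q2-0->q3 q2-1->q2 q3-0->q4 q3-1->q3 q4-0->q0 q4-1->q4

Keep the running count of `0`s modulo 5: each `0` advances along the cycle q0 → q1 → q2 → q3 → q4 → q0 while other symbols loop. Accept at q2.
With 5 states:
        0   1  
>  q0   q1  q0 
   q1   q2  q1 
 * q2   q3  q2 
   q3   q4  q3 
   q4   q0  q4 
(> = start, * = accepting)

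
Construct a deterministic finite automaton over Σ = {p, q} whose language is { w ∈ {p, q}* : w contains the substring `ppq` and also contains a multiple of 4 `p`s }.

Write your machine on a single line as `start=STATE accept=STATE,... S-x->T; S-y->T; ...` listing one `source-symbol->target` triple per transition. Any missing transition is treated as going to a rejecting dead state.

start=A; accept=L; A-p->B; A-q->A; B-p->C; B-q->D; C-p->E; C-q->F; D-p->G; D-q->D; E-p->H; E-q->I; F-p->I; F-q->F; G-p->E; G-q->J; H-p->K; H-q->L; I-p->L; I-q->I; J-p->M; J-q->J; K-p->C; K-q->N; L-p->N; L-q->L; M-p->H; M-q->O; N-p->F; N-q->N; O-p->P; O-q->O; P-p->K; P-q->A

Run two small machines in parallel and take their product. One (4 states) tracks whether and how much of `ppq` has been seen; the other (4 states) tracks the count of `p`s modulo 4. Each combined state is a pair, one component from each; accept when both components accept.
With 16 states:
       p  q 
>  A   B  A 
   B   C  D 
   C   E  F 
   D   G  D 
   E   H  I 
   F   I  F 
   G   E  J 
   H   K  L 
   I   L  I 
   J   M  J 
   K   C  N 
 * L   N  L 
   M   H  O 
   N   F  N 
   O   P  O 
   P   K  A 
(> = start, * = accepting)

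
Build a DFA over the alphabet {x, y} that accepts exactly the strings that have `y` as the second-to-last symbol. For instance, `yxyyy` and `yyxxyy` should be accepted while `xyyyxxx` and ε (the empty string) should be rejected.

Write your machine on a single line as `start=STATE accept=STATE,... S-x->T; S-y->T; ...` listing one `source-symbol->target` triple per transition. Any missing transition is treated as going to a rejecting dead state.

start=q0; accept=q5,q6; q0-x->q1; q0-y->q2; q1-x->q3; q1-y->q4; q2-x->q5; q2-y->q6; q3-x->q3; q3-y->q4; q4-x->q5; q4-y->q6; q5-x->q3; q5-y->q4; q6-x->q5; q6-y->q6

A DFA must remember the last 2 symbols (since which symbol is second-to-last isn't known until the input ends). Use one state per possible window of the last ≤2 symbols; accept from those whose window starts with `y`.
        x   y  
>  q0   q1  q2 
   q1   q3  q4 
   q2   q5  q6 
   q3   q3  q4 
   q4   q5  q6 
 * q5   q3  q4 
 * q6   q5  q6 
(> = start, * = accepting)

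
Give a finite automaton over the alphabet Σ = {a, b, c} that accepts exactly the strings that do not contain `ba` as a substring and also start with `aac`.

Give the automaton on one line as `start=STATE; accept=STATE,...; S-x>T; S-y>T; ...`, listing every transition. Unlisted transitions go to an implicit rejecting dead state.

Build one automaton per condition and run them in lockstep. The first has 3 states tracking partial matches of the forbidden pattern `ba`; the second has 5 states tracking whether the input so far still matches the prefix `aac`. A product state is a pair (one from each), accepting exactly when both do. Equivalent product states are then merged.
        a   b   c  
>  q0   q1  q2  q2 
   q1   q3  q2  q2 
   q2   q2  q2  q2 
   q3   q2  q2  q4 
 * q4   q4  q5  q4 
 * q5   q2  q5  q4 
(> = start, * = accepting)

start=q0; accept=q4,q5; q0-a>q1; q0-b>q2; q0-c>q2; q1-a>q3; q1-b>q2; q1-c>q2; q2-a>q2; q2-b>q2; q2-c>q2; q3-a>q2; q3-b>q2; q3-c>q4; q4-a>q4; q4-b>q5; q4-c>q4; q5-a>q2; q5-b>q5; q5-c>q4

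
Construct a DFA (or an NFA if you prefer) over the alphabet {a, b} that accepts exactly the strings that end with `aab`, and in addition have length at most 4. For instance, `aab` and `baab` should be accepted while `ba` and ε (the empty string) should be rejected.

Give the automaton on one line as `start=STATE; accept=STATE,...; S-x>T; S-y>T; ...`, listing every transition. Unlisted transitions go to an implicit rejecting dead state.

Handle the two conditions separately and then intersect. One (4 states) tracks how much of the suffix `aab` has currently been matched; the other (6 states) tracks the input length, saturating at 5. Each combined state is a pair, one component from each; accept when both components accept.
18 states suffice.
          a    b  
>  s0     s1   s2 
   s1     s3   s4 
   s2     s5   s4 
   s3     s6   s7 
   s4     s8   s9 
   s5     s6   s9 
   s6    s10  s11 
 * s7    s12  s13 
   s8    s10  s13 
   s9    s12  s13 
   s10   s14  s15 
 * s11   s16  s17 
   s12   s14  s17 
   s13   s16  s17 
   s14   s14  s15 
   s15   s16  s17 
   s16   s14  s17 
   s17   s16  s17 
(> = start, * = accepting)

start=s0; accept=s7,s11; s0-a>s1; s0-b>s2; s1-a>s3; s1-b>s4; s2-a>s5; s2-b>s4; s3-a>s6; s3-b>s7; s4-a>s8; s4-b>s9; s5-a>s6; s5-b>s9; s6-a>s10; s6-b>s11; s7-a>s12; s7-b>s13; s8-a>s10; s8-b>s13; s9-a>s12; s9-b>s13; s10-a>s14; s10-b>s15; s11-a>s16; s11-b>s17; s12-a>s14; s12-b>s17; s13-a>s16; s13-b>s17; s14-a>s14; s14-b>s15; s15-a>s16; s15-b>s17; s16-a>s14; s16-b>s17; s17-a>s16; s17-b>s17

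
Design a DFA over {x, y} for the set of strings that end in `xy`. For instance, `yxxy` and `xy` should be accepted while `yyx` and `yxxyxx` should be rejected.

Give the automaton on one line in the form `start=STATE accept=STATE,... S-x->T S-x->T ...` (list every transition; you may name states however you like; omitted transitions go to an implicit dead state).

Remember how much of `xy` the current input suffix matches. State s0 means no match yet; s1 means the last symbol is `x`; s2 means the last 2 symbols are `xy`. Only s2 accepts. On a mismatch, fall back to the longest proper suffix that is still a prefix of `xy`.
With 3 states:
        x   y  
>  s0   s1  s0 
   s1   s1  s2 
 * s2   s1  s0 
(> = start, * = accepting)

start=s0 accept=s2 s0-x->s1 s0-y->s0 s1-x->s1 s1-y->s2 s2-x->s1 s2-y->s0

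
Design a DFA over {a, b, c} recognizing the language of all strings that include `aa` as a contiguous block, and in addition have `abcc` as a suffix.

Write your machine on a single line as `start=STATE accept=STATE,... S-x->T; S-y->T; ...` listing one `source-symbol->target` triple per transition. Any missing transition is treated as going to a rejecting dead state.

start=s0; accept=s9; s0-a->s1; s0-b->s0; s0-c->s0; s1-a->s2; s1-b->s3; s1-c->s0; s2-a->s2; s2-b->s4; s2-c->s5; s3-a->s1; s3-b->s0; s3-c->s6; s4-a->s2; s4-b->s5; s4-c->s7; s5-a->s2; s5-b->s5; s5-c->s5; s6-a->s1; s6-b->s0; s6-c->s8; s7-a->s2; s7-b->s5; s7-c->s9; s8-a->s1; s8-b->s0; s8-c->s0; s9-a->s2; s9-b->s5; s9-c->s5

Handle the two conditions separately and then intersect. One (3 states) tracks whether and how much of `aa` has been seen; the other (5 states) tracks how much of the suffix `abcc` has currently been matched. Each combined state is a pair, one component from each; accept when both components accept.
A 10-state machine:
        a   b   c  
>  s0   s1  s0  s0 
   s1   s2  s3  s0 
   s2   s2  s4  s5 
   s3   s1  s0  s6 
   s4   s2  s5  s7 
   s5   s2  s5  s5 
   s6   s1  s0  s8 
   s7   s2  s5  s9 
   s8   s1  s0  s0 
 * s9   s2  s5  s5 
(> = start, * = accepting)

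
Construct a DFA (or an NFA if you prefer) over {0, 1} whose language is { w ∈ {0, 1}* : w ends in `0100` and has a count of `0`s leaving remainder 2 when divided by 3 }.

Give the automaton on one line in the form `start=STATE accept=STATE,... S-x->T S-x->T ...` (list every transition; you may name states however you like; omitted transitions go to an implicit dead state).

Run two small machines in parallel and take their product. The first has 5 states tracking how much of the suffix `0100` has currently been matched; the second has 3 states tracking the count of `0`s modulo 3. A product state is a pair (one from each), accepting exactly when both do. Minimizing collapses redundant product states.
7 states suffice.
        0   1  
>  q0   q1  q0 
   q1   q2  q1 
   q2   q3  q2 
   q3   q1  q4 
   q4   q5  q0 
   q5   q6  q1 
 * q6   q3  q2 
(> = start, * = accepting)

start=q0 accept=q6 q0-0->q1 q0-1->q0 q1-0->q2 q1-1->q1 q2-0->q3 q2-1->q2 q3-0->q1 q3-1->q4 q4-0->q5 q4-1->q0 q5-0->q6 q5-1->q1 q6-0->q3 q6-1->q2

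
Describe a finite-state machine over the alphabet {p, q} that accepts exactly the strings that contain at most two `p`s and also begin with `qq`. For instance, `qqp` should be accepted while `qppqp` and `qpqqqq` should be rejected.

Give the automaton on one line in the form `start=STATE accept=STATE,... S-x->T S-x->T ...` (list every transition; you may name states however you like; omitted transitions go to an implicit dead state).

Run two small machines in parallel and take their product. One (4 states) tracks the count of `p`s, saturating at 3; the other (4 states) tracks whether the input so far still matches the prefix `qq`. Each combined state is a pair, one component from each; accept when both components accept.
        p   q  
>  S0   S1  S2 
   S1   S3  S1 
   S2   S1  S4 
   S3   S5  S3 
 * S4   S6  S4 
   S5   S5  S5 
 * S6   S7  S6 
 * S7   S8  S7 
   S8   S8  S8 
(> = start, * = accepting)

start=S0 accept=S4,S6,S7 S0-p->S1 S0-q->S2 S1-p->S3 S1-q->S1 S2-p->S1 S2-q->S4 S3-p->S5 S3-q->S3 S4-p->S6 S4-q->S4 S5-p->S5 S5-q->S5 S6-p->S7 S6-q->S6 S7-p->S8 S7-q->S7 S8-p->S8 S8-q->S8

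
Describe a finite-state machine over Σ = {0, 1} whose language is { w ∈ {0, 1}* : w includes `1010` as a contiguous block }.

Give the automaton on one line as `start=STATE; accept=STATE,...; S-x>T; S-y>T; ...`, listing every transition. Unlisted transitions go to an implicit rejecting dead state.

start=q0; accept=q4; q0-0>q0; q0-1>q1; q1-0>q2; q1-1>q1; q2-0>q0; q2-1>q3; q3-0>q4; q3-1>q1; q4-0>q4; q4-1>q4

States q0..q3 record the length of the longest prefix of `1010` that matches the current input suffix. Reaching q4 means `1010` has been seen, and we stay there forever. Accept from q4.
        0   1  
>  q0   q0  q1 
   q1   q2  q1 
   q2   q0  q3 
   q3   q4  q1 
 * q4   q4  q4 
(> = start, * = accepting)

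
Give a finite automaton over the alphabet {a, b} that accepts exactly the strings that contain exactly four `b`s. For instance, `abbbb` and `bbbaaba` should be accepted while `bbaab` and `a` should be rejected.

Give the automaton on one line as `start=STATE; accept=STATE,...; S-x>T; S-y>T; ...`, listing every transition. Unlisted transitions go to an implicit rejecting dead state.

start=q0; accept=q4; q0-a>q0; q0-b>q1; q1-a>q1; q1-b>q2; q2-a>q2; q2-b>q3; q3-a>q3; q3-b>q4; q4-a>q4; q4-b>q5; q5-a>q5; q5-b>q5

Only the number of `b`s matters, and only up to 5. Make a chain q0 → q1 → q2 → q3 → q4 → q5 advanced by each `b` (with q5 absorbing); every other symbol self-loops. The accepting set is {q4}.
A 6-state machine:
        a   b  
>  q0   q0  q1 
   q1   q1  q2 
   q2   q2  q3 
   q3   q3  q4 
 * q4   q4  q5 
   q5   q5  q5 
(> = start, * = accepting)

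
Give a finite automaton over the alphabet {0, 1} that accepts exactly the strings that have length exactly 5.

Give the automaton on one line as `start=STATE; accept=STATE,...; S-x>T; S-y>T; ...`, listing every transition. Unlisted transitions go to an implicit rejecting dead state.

Count input length up to 6: every symbol moves from q0 toward q6, which means 'more than 5' and absorbs. Accept from {q5}.
With 7 states:
        0   1  
>  q0   q1  q1 
   q1   q2  q2 
   q2   q3  q3 
   q3   q4  q4 
   q4   q5  q5 
 * q5   q6  q6 
   q6   q6  q6 
(> = start, * = accepting)

start=q0; accept=q5; q0-0>q1; q0-1>q1; q1-0>q2; q1-1>q2; q2-0>q3; q2-1>q3; q3-0>q4; q3-1>q4; q4-0>q5; q4-1>q5; q5-0>q6; q5-1>q6; q6-0>q6; q6-1>q6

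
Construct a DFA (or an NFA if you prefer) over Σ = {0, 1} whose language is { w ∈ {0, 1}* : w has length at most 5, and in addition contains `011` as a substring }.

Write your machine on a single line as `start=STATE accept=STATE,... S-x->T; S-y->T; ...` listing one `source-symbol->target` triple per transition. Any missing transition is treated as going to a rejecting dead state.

Build one automaton per condition and run them in lockstep. One (7 states) tracks the input length, saturating at 6; the other (4 states) tracks whether and how much of `011` has been seen. Each combined state is a pair, one component from each; accept when both components accept. Equivalent product states are then merged.
With 13 states:
          0    1  
>  q0     q1   q2 
   q1     q3   q4 
   q2     q3   q5 
   q3     q6   q7 
   q4     q6   q8 
   q5     q6   q9 
   q6     q9  q10 
   q7     q9  q11 
 * q8    q11  q11 
   q9     q9   q9 
   q10    q9  q12 
 * q11   q12  q12 
 * q12    q9   q9 
(> = start, * = accepting)

start=q0; accept=q8,q11,q12; q0-0->q1; q0-1->q2; q1-0->q3; q1-1->q4; q2-0->q3; q2-1->q5; q3-0->q6; q3-1->q7; q4-0->q6; q4-1->q8; q5-0->q6; q5-1->q9; q6-0->q9; q6-1->q10; q7-0->q9; q7-1->q11; q8-0->q11; q8-1->q11; q9-0->q9; q9-1->q9; q10-0->q9; q10-1->q12; q11-0->q12; q11-1->q12; q12-0->q9; q12-1->q9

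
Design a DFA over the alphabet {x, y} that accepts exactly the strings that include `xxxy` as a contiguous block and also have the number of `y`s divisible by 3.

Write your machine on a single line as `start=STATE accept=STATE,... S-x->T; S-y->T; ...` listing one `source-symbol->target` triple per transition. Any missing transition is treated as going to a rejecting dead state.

Run two small machines in parallel and take their product. The first has 5 states tracking whether and how much of `xxxy` has been seen; the second has 3 states tracking the count of `y`s modulo 3. A product state is a pair (one from each), accepting exactly when both do. Equivalent product states are then merged.
       x  y 
>  A   B  C 
   B   D  C 
   C   E  F 
   D   G  C 
   E   H  F 
   F   I  A 
   G   G  J 
   H   J  F 
   I   K  A 
   J   J  L 
   K   L  A 
   L   L  M 
 * M   M  J 
(> = start, * = accepting)

start=A; accept=M; A-x->B; A-y->C; B-x->D; B-y->C; C-x->E; C-y->F; D-x->G; D-y->C; E-x->H; E-y->F; F-x->I; F-y->A; G-x->G; G-y->J; H-x->J; H-y->F; I-x->K; I-y->A; J-x->J; J-y->L; K-x->L; K-y->A; L-x->L; L-y->M; M-x->M; M-y->J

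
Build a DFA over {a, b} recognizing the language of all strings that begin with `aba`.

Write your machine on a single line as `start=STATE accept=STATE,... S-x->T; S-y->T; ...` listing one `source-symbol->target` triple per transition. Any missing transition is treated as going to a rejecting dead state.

Walk along `aba` while the input agrees: from q0 take `a` to q1, and so on. Any deviation drops to the rejecting sink q4. Once q3 is reached the prefix is confirmed and every continuation is accepted.
        a   b  
>  q0   q1  q4 
   q1   q4  q2 
   q2   q3  q4 
 * q3   q3  q3 
   q4   q4  q4 
(> = start, * = accepting)

start=q0; accept=q3; q0-a->q1; q0-b->q4; q1-a->q4; q1-b->q2; q2-a->q3; q2-b->q4; q3-a->q3; q3-b->q3; q4-a->q4; q4-b->q4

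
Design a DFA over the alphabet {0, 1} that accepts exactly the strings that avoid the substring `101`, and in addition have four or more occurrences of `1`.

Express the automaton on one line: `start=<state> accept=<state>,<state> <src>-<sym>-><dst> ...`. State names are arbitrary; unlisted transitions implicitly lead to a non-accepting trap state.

start=q0 accept=q10,q12,q13 q0-0->q0 q0-1->q1 q1-0->q2 q1-1->q3 q2-0->q4 q2-1->q5 q3-0->q6 q3-1->q7 q4-0->q4 q4-1->q3 q5-0->q5 q5-1->q5 q6-0->q8 q6-1->q5 q7-0->q9 q7-1->q10 q8-0->q8 q8-1->q7 q9-0->q11 q9-1->q5 q10-0->q12 q10-1->q10 q11-0->q11 q11-1->q10 q12-0->q13 q12-1->q5 q13-0->q13 q13-1->q10

Build one automaton per condition and run them in lockstep. One (4 states) tracks partial matches of the forbidden pattern `101`; the other (6 states) tracks the count of `1`s, saturating at 5. Each combined state is a pair, one component from each; accept when both components accept. After merging equivalent states the machine shrinks.
With 14 states:
          0    1  
>  q0     q0   q1 
   q1     q2   q3 
   q2     q4   q5 
   q3     q6   q7 
   q4     q4   q3 
   q5     q5   q5 
   q6     q8   q5 
   q7     q9  q10 
   q8     q8   q7 
   q9    q11   q5 
 * q10   q12  q10 
   q11   q11  q10 
 * q12   q13   q5 
 * q13   q13  q10 
(> = start, * = accepting)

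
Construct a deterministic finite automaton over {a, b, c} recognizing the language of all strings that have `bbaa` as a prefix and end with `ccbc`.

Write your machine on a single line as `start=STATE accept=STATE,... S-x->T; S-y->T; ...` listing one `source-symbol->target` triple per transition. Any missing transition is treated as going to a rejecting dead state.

Build one automaton per condition and run them in lockstep. The first has 6 states tracking whether the input so far still matches the prefix `bbaa`; the second has 5 states tracking how much of the suffix `ccbc` has currently been matched. A product state is a pair (one from each), accepting exactly when both do. Equivalent product states are then merged.
With 10 states:
        a   b   c  
>  S0   S1  S2  S1 
   S1   S1  S1  S1 
   S2   S1  S3  S1 
   S3   S4  S1  S1 
   S4   S5  S1  S1 
   S5   S5  S5  S6 
   S6   S5  S5  S7 
   S7   S5  S8  S7 
   S8   S5  S5  S9 
 * S9   S5  S5  S7 
(> = start, * = accepting)

start=S0; accept=S9; S0-a->S1; S0-b->S2; S0-c->S1; S1-a->S1; S1-b->S1; S1-c->S1; S2-a->S1; S2-b->S3; S2-c->S1; S3-a->S4; S3-b->S1; S3-c->S1; S4-a->S5; S4-b->S1; S4-c->S1; S5-a->S5; S5-b->S5; S5-c->S6; S6-a->S5; S6-b->S5; S6-c->S7; S7-a->S5; S7-b->S8; S7-c->S7; S8-a->S5; S8-b->S5; S8-c->S9; S9-a->S5; S9-b->S5; S9-c->S7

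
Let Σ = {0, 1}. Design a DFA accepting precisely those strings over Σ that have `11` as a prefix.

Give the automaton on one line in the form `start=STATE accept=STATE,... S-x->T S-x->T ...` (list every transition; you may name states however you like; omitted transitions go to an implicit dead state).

start=q0 accept=q2 q0-0->q3 q0-1->q1 q1-0->q3 q1-1->q2 q2-0->q2 q2-1->q2 q3-0->q3 q3-1->q3

Walk along `11` while the input agrees: from q0 take `1` to q1, and so on. Any deviation drops to the rejecting sink q3. Once q2 is reached the prefix is confirmed and every continuation is accepted.
With 4 states:
        0   1  
>  q0   q3  q1 
   q1   q3  q2 
 * q2   q2  q2 
   q3   q3  q3 
(> = start, * = accepting)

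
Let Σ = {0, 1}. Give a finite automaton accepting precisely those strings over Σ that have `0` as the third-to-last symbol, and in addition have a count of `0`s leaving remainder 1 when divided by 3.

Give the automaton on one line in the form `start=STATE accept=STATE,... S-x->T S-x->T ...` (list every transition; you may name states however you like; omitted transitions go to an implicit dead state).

start=A accept=G,H,L,M A-0->B A-1->A B-0->C B-1->D C-0->E C-1->F D-0->C D-1->G E-0->H E-1->I F-0->J F-1->F G-0->C G-1->K H-0->C H-1->L I-0->M I-1->A J-0->N J-1->I K-0->C K-1->K L-0->C L-1->G M-0->C M-1->D N-0->C N-1->L

Build one automaton per condition and run them in lockstep. One (15 states) tracks the last 3 symbols read; the other (3 states) tracks the count of `0`s modulo 3. Each combined state is a pair, one component from each; accept when both components accept. Equivalent product states are then merged.
14 states suffice.
       0  1 
>  A   B  A 
   B   C  D 
   C   E  F 
   D   C  G 
   E   H  I 
   F   J  F 
 * G   C  K 
 * H   C  L 
   I   M  A 
   J   N  I 
   K   C  K 
 * L   C  G 
 * M   C  D 
   N   C  L 
(> = start, * = accepting)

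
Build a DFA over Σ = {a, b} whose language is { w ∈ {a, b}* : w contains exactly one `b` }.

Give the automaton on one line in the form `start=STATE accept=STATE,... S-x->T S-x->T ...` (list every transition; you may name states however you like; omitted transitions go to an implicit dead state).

start=q0 accept=q1 q0-a->q0 q0-b->q1 q1-a->q1 q1-b->q2 q2-a->q2 q2-b->q2

Count `b`s, saturating at 2: state q0 means no `b` yet, q1 means one `b` seen, q2 means more than one. Each `b` increments (capped at q2); other symbols loop. Accept from {q1}.
        a   b  
>  q0   q0  q1 
 * q1   q1  q2 
   q2   q2  q2 
(> = start, * = accepting)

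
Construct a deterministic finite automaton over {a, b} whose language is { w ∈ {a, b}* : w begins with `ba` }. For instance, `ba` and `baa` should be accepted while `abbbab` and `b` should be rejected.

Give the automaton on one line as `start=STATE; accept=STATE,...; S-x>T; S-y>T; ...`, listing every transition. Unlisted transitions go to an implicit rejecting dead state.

start=s0; accept=s2; s0-a>s3; s0-b>s1; s1-a>s2; s1-b>s3; s2-a>s2; s2-b>s2; s3-a>s3; s3-b>s3

Walk along `ba` while the input agrees: from s0 take `b` to s1, and so on. Any deviation drops to the rejecting sink s3. Once s2 is reached the prefix is confirmed and every continuation is accepted.
With 4 states:
        a   b  
>  s0   s3  s1 
   s1   s2  s3 
 * s2   s2  s2 
   s3   s3  s3 
(> = start, * = accepting)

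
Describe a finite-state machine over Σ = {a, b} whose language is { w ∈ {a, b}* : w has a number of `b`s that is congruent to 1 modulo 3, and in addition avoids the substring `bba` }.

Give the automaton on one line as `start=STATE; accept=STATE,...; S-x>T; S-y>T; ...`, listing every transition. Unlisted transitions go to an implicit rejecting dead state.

Run two small machines in parallel and take their product. One (3 states) tracks the count of `b`s modulo 3; the other (4 states) tracks partial matches of the forbidden pattern `bba`. Each combined state is a pair, one component from each; accept when both components accept.
With 12 states:
          a    b  
>  q0     q0   q1 
 * q1     q2   q3 
 * q2     q2   q4 
   q3     q5   q6 
   q4     q7   q6 
   q5     q5   q8 
   q6     q8   q9 
   q7     q7  q10 
   q8     q8  q11 
 * q9    q11   q3 
   q10    q0   q9 
   q11   q11   q5 
(> = start, * = accepting)

start=q0; accept=q1,q2,q9; q0-a>q0; q0-b>q1; q1-a>q2; q1-b>q3; q2-a>q2; q2-b>q4; q3-a>q5; q3-b>q6; q4-a>q7; q4-b>q6; q5-a>q5; q5-b>q8; q6-a>q8; q6-b>q9; q7-a>q7; q7-b>q10; q8-a>q8; q8-b>q11; q9-a>q11; q9-b>q3; q10-a>q0; q10-b>q9; q11-a>q11; q11-b>q5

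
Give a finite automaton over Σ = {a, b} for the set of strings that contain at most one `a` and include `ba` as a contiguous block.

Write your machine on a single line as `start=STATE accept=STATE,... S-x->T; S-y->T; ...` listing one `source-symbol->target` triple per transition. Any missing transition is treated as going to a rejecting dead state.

Build one automaton per condition and run them in lockstep. The first has 3 states tracking the count of `a`s, saturating at 2; the second has 3 states tracking whether and how much of `ba` has been seen. A product state is a pair (one from each), accepting exactly when both do. After merging equivalent states the machine shrinks.
A 4-state machine:
        a   b  
>  q0   q1  q2 
   q1   q1  q1 
   q2   q3  q2 
 * q3   q1  q3 
(> = start, * = accepting)

start=q0; accept=q3; q0-a->q1; q0-b->q2; q1-a->q1; q1-b->q1; q2-a->q3; q2-b->q2; q3-a->q1; q3-b->q3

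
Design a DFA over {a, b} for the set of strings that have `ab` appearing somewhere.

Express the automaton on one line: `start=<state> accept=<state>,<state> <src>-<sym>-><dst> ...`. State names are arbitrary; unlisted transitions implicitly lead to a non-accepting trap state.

start=q0 accept=q2 q0-a->q1 q0-b->q0 q1-a->q1 q1-b->q2 q2-a->q2 q2-b->q2

States q0..q1 record the length of the longest prefix of `ab` that matches the current input suffix. Reaching q2 means `ab` has been seen, and we stay there forever. Accept from q2.
        a   b  
>  q0   q1  q0 
   q1   q1  q2 
 * q2   q2  q2 
(> = start, * = accepting)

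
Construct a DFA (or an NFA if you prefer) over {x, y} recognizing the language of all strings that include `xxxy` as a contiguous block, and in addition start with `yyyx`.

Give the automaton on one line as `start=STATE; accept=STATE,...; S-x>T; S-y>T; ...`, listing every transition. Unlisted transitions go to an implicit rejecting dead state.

Handle the two conditions separately and then intersect. One (5 states) tracks whether and how much of `xxxy` has been seen; the other (6 states) tracks whether the input so far still matches the prefix `yyyx`. Each combined state is a pair, one component from each; accept when both components accept.
14 states suffice.
       x  y 
>  A   B  C 
   B   D  E 
   C   B  F 
   D   G  E 
   E   B  E 
   F   B  H 
   G   G  I 
   H   J  E 
   I   I  I 
   J   K  L 
   K   M  L 
   L   J  L 
   M   M  N 
 * N   N  N 
(> = start, * = accepting)

start=A; accept=N; A-x>B; A-y>C; B-x>D; B-y>E; C-x>B; C-y>F; D-x>G; D-y>E; E-x>B; E-y>E; F-x>B; F-y>H; G-x>G; G-y>I; H-x>J; H-y>E; I-x>I; I-y>I; J-x>K; J-y>L; K-x>M; K-y>L; L-x>J; L-y>L; M-x>M; M-y>N; N-x>N; N-y>N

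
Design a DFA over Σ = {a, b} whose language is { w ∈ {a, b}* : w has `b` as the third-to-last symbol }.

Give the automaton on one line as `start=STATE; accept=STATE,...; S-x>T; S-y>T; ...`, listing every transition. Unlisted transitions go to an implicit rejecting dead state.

start=S0; accept=S11,S12,S13,S14; S0-a>S1; S0-b>S2; S1-a>S3; S1-b>S4; S2-a>S5; S2-b>S6; S3-a>S7; S3-b>S8; S4-a>S9; S4-b>S10; S5-a>S11; S5-b>S12; S6-a>S13; S6-b>S14; S7-a>S7; S7-b>S8; S8-a>S9; S8-b>S10; S9-a>S11; S9-b>S12; S10-a>S13; S10-b>S14; S11-a>S7; S11-b>S8; S12-a>S9; S12-b>S10; S13-a>S11; S13-b>S12; S14-a>S13; S14-b>S14

Because acceptance depends on a position counted from the end, the machine has to buffer the most recent 3 symbols. Make each state the string of the last up-to-3 symbols read; on input `x` shift the window left and append `x`. Accept when the buffered window has length 3 and begins with `b`.
A 15-state machine:
          a    b  
>  S0     S1   S2 
   S1     S3   S4 
   S2     S5   S6 
   S3     S7   S8 
   S4     S9  S10 
   S5    S11  S12 
   S6    S13  S14 
   S7     S7   S8 
   S8     S9  S10 
   S9    S11  S12 
   S10   S13  S14 
 * S11    S7   S8 
 * S12    S9  S10 
 * S13   S11  S12 
 * S14   S13  S14 
(> = start, * = accepting)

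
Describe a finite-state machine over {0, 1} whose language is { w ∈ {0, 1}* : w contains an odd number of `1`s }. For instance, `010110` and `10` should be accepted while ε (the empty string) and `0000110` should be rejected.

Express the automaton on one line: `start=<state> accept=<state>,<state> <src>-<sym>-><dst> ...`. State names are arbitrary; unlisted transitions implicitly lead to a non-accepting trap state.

The only thing that matters is how many `1`s have appeared, reduced mod 2. Use one state per residue: q0 for 0, …, q1 for 1. Reading `1` moves to the next residue; anything else stays put. q1 is accepting.
2 states suffice.
        0   1  
>  q0   q0  q1 
 * q1   q1  q0 
(> = start, * = accepting)

start=q0 accept=q1 q0-0->q0 q0-1->q1 q1-0->q1 q1-1->q0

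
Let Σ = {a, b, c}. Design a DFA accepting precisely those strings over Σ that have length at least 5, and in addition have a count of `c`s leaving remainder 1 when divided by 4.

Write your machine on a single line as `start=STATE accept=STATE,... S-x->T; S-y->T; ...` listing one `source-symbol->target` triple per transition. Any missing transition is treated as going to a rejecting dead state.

start=q0; accept=q11; q0-a->q1; q0-b->q1; q0-c->q2; q1-a->q3; q1-b->q3; q1-c->q4; q2-a->q4; q2-b->q4; q2-c->q5; q3-a->q6; q3-b->q6; q3-c->q7; q4-a->q7; q4-b->q7; q4-c->q5; q5-a->q5; q5-b->q5; q5-c->q8; q6-a->q9; q6-b->q9; q6-c->q10; q7-a->q10; q7-b->q10; q7-c->q5; q8-a->q8; q8-b->q8; q8-c->q9; q9-a->q9; q9-b->q9; q9-c->q11; q10-a->q11; q10-b->q11; q10-c->q5; q11-a->q11; q11-b->q11; q11-c->q5

Handle the two conditions separately and then intersect. The first has 7 states tracking the input length, saturating at 6; the second has 4 states tracking the count of `c`s modulo 4. A product state is a pair (one from each), accepting exactly when both do. Equivalent product states are then merged.
          a    b    c  
>  q0     q1   q1   q2 
   q1     q3   q3   q4 
   q2     q4   q4   q5 
   q3     q6   q6   q7 
   q4     q7   q7   q5 
   q5     q5   q5   q8 
   q6     q9   q9  q10 
   q7    q10  q10   q5 
   q8     q8   q8   q9 
   q9     q9   q9  q11 
   q10   q11  q11   q5 
 * q11   q11  q11   q5 
(> = start, * = accepting)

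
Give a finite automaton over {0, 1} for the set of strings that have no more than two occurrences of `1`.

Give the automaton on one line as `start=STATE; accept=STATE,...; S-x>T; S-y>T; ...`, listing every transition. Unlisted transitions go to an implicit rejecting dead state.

Only the number of `1`s matters, and only up to 3. Make a chain q0 → q1 → q2 → q3 advanced by each `1` (with q3 absorbing); every other symbol self-loops. The accepting set is {q0, q1, q2}.
4 states suffice.
        0   1  
>* q0   q0  q1 
 * q1   q1  q2 
 * q2   q2  q3 
   q3   q3  q3 
(> = start, * = accepting)

start=q0; accept=q0,q1,q2; q0-0>q0; q0-1>q1; q1-0>q1; q1-1>q2; q2-0>q2; q2-1>q3; q3-0>q3; q3-1>q3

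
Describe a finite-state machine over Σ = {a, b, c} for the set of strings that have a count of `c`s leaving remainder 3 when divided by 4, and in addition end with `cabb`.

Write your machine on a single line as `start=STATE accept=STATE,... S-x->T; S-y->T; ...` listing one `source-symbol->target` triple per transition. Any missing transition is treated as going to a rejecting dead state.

Run two small machines in parallel and take their product. One (4 states) tracks the count of `c`s modulo 4; the other (5 states) tracks how much of the suffix `cabb` has currently been matched. Each combined state is a pair, one component from each; accept when both components accept.
A 20-state machine:
          a    b    c  
>  q0     q0   q0   q1 
   q1     q2   q3   q4 
   q2     q3   q5   q4 
   q3     q3   q3   q4 
   q4     q6   q7   q8 
   q5     q3   q9   q4 
   q6     q7  q10   q8 
   q7     q7   q7   q8 
   q8    q11  q12  q13 
   q9     q3   q3   q4 
   q10    q7  q14   q8 
   q11   q12  q15  q13 
   q12   q12  q12  q13 
   q13   q16   q0   q1 
   q14    q7   q7   q8 
   q15   q12  q17  q13 
   q16    q0  q18   q1 
 * q17   q12  q12  q13 
   q18    q0  q19   q1 
   q19    q0   q0   q1 
(> = start, * = accepting)

start=q0; accept=q17; q0-a->q0; q0-b->q0; q0-c->q1; q1-a->q2; q1-b->q3; q1-c->q4; q2-a->q3; q2-b->q5; q2-c->q4; q3-a->q3; q3-b->q3; q3-c->q4; q4-a->q6; q4-b->q7; q4-c->q8; q5-a->q3; q5-b->q9; q5-c->q4; q6-a->q7; q6-b->q10; q6-c->q8; q7-a->q7; q7-b->q7; q7-c->q8; q8-a->q11; q8-b->q12; q8-c->q13; q9-a->q3; q9-b->q3; q9-c->q4; q10-a->q7; q10-b->q14; q10-c->q8; q11-a->q12; q11-b->q15; q11-c->q13; q12-a->q12; q12-b->q12; q12-c->q13; q13-a->q16; q13-b->q0; q13-c->q1; q14-a->q7; q14-b->q7; q14-c->q8; q15-a->q12; q15-b->q17; q15-c->q13; q16-a->q0; q16-b->q18; q16-c->q1; q17-a->q12; q17-b->q12; q17-c->q13; q18-a->q0; q18-b->q19; q18-c->q1; q19-a->q0; q19-b->q0; q19-c->q1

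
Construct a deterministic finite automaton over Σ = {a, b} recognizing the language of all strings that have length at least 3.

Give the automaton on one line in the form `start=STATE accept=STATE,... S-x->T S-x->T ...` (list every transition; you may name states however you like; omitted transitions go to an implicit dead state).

We only need to distinguish lengths 0, 1, …, 3, and '>3'. Chain S0 → S1 → S2 → S3 → S4 on every symbol, with S4 looping. Accepting states: {S3, S4}.
A 5-state machine:
        a   b  
>  S0   S1  S1 
   S1   S2  S2 
   S2   S3  S3 
 * S3   S4  S4 
 * S4   S4  S4 
(> = start, * = accepting)

start=S0 accept=S3,S4 S0-a->S1 S0-b->S1 S1-a->S2 S1-b->S2 S2-a->S3 S2-b->S3 S3-a->S4 S3-b->S4 S4-a->S4 S4-b->S4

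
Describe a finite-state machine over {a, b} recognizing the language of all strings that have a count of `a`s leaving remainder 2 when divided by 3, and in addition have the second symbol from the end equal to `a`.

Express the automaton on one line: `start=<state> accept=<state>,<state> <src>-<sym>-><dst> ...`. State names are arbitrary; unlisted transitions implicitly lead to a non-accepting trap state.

start=q0 accept=q3,q8 q0-a->q1 q0-b->q2 q1-a->q3 q1-b->q4 q2-a->q5 q2-b->q6 q3-a->q7 q3-b->q8 q4-a->q9 q4-b->q10 q5-a->q3 q5-b->q4 q6-a->q5 q6-b->q6 q7-a->q11 q7-b->q12 q8-a->q13 q8-b->q14 q9-a->q7 q9-b->q8 q10-a->q9 q10-b->q10 q11-a->q3 q11-b->q4 q12-a->q5 q12-b->q6 q13-a->q11 q13-b->q12 q14-a->q13 q14-b->q14

Build one automaton per condition and run them in lockstep. The first has 3 states tracking the count of `a`s modulo 3; the second has 7 states tracking the last 2 symbols read. A product state is a pair (one from each), accepting exactly when both do.
A 15-state machine:
          a    b  
>  q0     q1   q2 
   q1     q3   q4 
   q2     q5   q6 
 * q3     q7   q8 
   q4     q9  q10 
   q5     q3   q4 
   q6     q5   q6 
   q7    q11  q12 
 * q8    q13  q14 
   q9     q7   q8 
   q10    q9  q10 
   q11    q3   q4 
   q12    q5   q6 
   q13   q11  q12 
   q14   q13  q14 
(> = start, * = accepting)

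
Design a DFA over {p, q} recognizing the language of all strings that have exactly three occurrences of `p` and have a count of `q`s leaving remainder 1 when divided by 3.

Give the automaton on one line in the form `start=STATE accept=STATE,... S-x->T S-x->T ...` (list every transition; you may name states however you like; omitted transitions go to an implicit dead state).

start=A accept=K A-p->B A-q->C B-p->D B-q->E C-p->E C-q->F D-p->G D-q->H E-p->H E-q->I F-p->I F-q->A G-p->J G-q->K H-p->K H-q->L I-p->L I-q->B J-p->J J-q->M K-p->M K-q->N L-p->N L-q->D M-p->M M-q->O N-p->O N-q->G O-p->O O-q->J

Run two small machines in parallel and take their product. The first has 5 states tracking the count of `p`s, saturating at 4; the second has 3 states tracking the count of `q`s modulo 3. A product state is a pair (one from each), accepting exactly when both do.
With 15 states:
       p  q 
>  A   B  C 
   B   D  E 
   C   E  F 
   D   G  H 
   E   H  I 
   F   I  A 
   G   J  K 
   H   K  L 
   I   L  B 
   J   J  M 
 * K   M  N 
   L   N  D 
   M   M  O 
   N   O  G 
   O   O  J 
(> = start, * = accepting)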